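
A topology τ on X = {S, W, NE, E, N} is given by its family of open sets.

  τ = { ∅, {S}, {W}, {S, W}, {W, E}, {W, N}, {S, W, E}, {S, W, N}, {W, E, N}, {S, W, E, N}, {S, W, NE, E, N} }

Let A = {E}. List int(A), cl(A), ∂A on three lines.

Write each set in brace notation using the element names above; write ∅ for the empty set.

int(A) = ∅
cl(A)  = {NE, E}
∂A     = {NE, E}

opens ⊆ A: ∅; union → int = ∅
complement {S, W, NE, N}; its interior {S, W, N}; cl(A) = X∖{S, W, N} = {NE, E}
boundary = {NE, E} ∖ ∅ = {NE, E}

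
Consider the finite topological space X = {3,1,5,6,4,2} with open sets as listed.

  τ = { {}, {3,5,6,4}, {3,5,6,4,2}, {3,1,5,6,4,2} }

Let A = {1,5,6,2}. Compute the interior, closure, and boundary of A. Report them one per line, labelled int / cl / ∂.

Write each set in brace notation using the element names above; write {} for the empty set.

interior: largest open inside A is {} (from {})
cl via duality: int({3,4}) = {}, so X∖{} = {3,1,5,6,4,2}
cl∖int = {3,1,5,6,4,2}

int(A) = {}
cl(A)  = {3,1,5,6,4,2}
∂A     = {3,1,5,6,4,2}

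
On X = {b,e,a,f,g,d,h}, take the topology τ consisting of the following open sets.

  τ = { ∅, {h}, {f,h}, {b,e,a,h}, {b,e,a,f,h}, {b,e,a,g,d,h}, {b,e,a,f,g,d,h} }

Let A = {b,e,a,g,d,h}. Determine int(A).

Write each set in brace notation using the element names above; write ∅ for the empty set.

opens ⊆ A: ∅, {h}, {b,e,a,h}, {b,e,a,g,d,h}; union → int = {b,e,a,g,d,h}

{b,e,a,g,d,h}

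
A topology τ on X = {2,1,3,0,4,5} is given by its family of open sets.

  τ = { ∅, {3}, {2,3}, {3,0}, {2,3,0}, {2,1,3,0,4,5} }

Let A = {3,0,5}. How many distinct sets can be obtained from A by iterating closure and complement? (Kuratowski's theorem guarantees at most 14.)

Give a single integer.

6

closure: X∖int(X∖A) = X∖∅ = {2,1,3,0,4,5}
Let k=closure and c=complement:
  1. A     = {3,0,5}
  2. kA    = {2,1,3,0,4,5}
  3. cA    = {2,1,4}
  4. ckA   = ∅
  5. kcA   = {2,1,4,5}
  6. ckcA  = {3,0}
— saturated at 6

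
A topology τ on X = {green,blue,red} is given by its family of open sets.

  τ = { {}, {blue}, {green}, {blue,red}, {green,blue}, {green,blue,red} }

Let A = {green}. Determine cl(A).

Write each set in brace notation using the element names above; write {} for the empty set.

closure: X∖int(X∖A) = X∖{blue,red} = {green}

{green}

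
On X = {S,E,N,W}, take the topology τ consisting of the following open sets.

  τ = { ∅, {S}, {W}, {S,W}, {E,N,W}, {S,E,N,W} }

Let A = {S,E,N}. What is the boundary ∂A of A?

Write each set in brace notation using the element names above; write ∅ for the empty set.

interior: largest open inside A is {S} (from ∅, {S})
cl via duality: int({W}) = {W}, so X∖{W} = {S,E,N}
cl∖int = {E,N}

{E,N}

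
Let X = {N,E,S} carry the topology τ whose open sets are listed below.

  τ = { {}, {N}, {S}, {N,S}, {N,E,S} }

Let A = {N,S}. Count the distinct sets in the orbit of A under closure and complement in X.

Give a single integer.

4

cl via duality: int({E}) = {}, so X∖{} = {N,E,S}
Write k for closure, c for complement:
  1. A     = {N,S}
  2. kA    = {N,E,S}
  3. cA    = {E}
  4. ckA   = {}
applying k or c yields no new set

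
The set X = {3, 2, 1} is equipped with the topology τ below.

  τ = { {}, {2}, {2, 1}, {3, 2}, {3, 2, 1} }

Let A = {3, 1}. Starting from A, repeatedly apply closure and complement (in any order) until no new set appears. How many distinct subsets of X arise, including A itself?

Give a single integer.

4

X∖A={2}, int(X∖A)={2}, hence cl(A)={3, 1}
Orbit (k=closure, c=complement):
  1. A     = {3, 1}
  2. cA    = {2}
  3. kcA   = {3, 2, 1}
  4. ckcA  = {}
(closed under both — stop)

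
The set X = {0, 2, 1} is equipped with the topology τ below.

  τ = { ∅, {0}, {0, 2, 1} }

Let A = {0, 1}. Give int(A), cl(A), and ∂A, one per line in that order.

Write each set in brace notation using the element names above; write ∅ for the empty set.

int(A) = {0}
cl(A)  = {0, 2, 1}
∂A     = {2, 1}

interior: largest open inside A is {0} (from ∅, {0})
cl via duality: int({2}) = ∅, so X∖∅ = {0, 2, 1}
cl∖int = {2, 1}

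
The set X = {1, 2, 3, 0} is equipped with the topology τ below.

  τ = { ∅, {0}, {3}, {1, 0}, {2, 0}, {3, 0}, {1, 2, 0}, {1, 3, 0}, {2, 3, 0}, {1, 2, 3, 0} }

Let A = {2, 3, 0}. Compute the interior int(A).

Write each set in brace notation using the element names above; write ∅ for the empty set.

open subsets of A: ∅, {0}, {3}, {3, 0}, {2, 0}, {2, 3, 0}; so int(A) = {2, 3, 0}

{2, 3, 0}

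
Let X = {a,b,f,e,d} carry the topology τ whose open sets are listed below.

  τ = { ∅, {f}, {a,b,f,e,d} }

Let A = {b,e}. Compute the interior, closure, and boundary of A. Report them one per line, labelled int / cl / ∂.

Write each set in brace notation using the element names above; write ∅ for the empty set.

interior: largest open inside A is ∅ (from ∅)
cl via duality: int({a,f,d}) = {f}, so X∖{f} = {a,b,e,d}
cl∖int = {a,b,e,d}

int(A) = ∅
cl(A)  = {a,b,e,d}
∂A     = {a,b,e,d}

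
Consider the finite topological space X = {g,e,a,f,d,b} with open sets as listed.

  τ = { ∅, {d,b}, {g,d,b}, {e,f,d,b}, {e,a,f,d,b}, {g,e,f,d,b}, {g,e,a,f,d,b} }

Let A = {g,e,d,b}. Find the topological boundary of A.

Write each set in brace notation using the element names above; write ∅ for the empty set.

{e,a,f}

interior: largest open inside A is {g,d,b} (from ∅, {d,b}, {g,d,b})
cl via duality: int({a,f}) = ∅, so X∖∅ = {g,e,a,f,d,b}
cl∖int = {e,a,f}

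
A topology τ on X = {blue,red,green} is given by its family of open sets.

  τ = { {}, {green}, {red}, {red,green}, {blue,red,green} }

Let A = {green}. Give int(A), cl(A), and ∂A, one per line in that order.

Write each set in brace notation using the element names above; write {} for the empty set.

open subsets of A: {}, {green}; so int(A) = {green}
closure: X∖int(X∖A) = X∖{red} = {blue,green}
∂A = {blue,green} minus {green} = {blue}

int(A) = {green}
cl(A)  = {blue,green}
∂A     = {blue}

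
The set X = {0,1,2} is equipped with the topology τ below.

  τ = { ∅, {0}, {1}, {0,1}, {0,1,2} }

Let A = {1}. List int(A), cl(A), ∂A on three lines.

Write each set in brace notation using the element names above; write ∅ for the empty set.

interior: largest open inside A is {1} (from ∅, {1})
cl via duality: int({0,2}) = {0}, so X∖{0} = {1,2}
cl∖int = {2}

int(A) = {1}
cl(A)  = {1,2}
∂A     = {2}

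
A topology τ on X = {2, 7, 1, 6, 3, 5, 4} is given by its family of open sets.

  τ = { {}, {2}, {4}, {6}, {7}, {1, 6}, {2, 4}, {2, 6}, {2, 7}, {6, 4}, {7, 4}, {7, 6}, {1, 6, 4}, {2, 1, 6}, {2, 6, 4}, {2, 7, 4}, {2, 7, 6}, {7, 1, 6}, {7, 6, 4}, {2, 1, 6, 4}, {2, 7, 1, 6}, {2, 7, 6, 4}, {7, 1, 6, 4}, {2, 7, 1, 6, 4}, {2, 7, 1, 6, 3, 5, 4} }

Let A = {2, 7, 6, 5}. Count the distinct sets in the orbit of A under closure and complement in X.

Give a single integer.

8

X∖A={1, 3, 4}, int(X∖A)={4}, hence cl(A)={2, 7, 1, 6, 3, 5}
Orbit (k=closure, c=complement):
  1. A     = {2, 7, 6, 5}
  2. kA    = {2, 7, 1, 6, 3, 5}
  3. cA    = {1, 3, 4}
  4. ckA   = {4}
  5. kcA   = {1, 3, 5, 4}
  6. kckA  = {3, 5, 4}
  7. ckcA  = {2, 7, 6}
  8. ckckA = {2, 7, 1, 6}
(closed under both — stop)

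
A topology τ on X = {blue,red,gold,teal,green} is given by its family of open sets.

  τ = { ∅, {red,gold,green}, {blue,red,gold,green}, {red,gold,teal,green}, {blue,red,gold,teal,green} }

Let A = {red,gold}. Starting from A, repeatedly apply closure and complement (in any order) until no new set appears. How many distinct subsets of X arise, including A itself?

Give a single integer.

4

complement {blue,teal,green}; its interior ∅; cl(A) = X∖∅ = {blue,red,gold,teal,green}
With k = closure, c = complement:
  1. A     = {red,gold}
  2. kA    = {blue,red,gold,teal,green}
  3. cA    = {blue,teal,green}
  4. ckA   = ∅
k, c of each give nothing new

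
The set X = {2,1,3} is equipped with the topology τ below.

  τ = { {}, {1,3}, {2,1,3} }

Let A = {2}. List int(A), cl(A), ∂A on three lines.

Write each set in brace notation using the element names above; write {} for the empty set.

interior: largest open inside A is {} (from {})
cl via duality: int({1,3}) = {1,3}, so X∖{1,3} = {2}
cl∖int = {2}

int(A) = {}
cl(A)  = {2}
∂A     = {2}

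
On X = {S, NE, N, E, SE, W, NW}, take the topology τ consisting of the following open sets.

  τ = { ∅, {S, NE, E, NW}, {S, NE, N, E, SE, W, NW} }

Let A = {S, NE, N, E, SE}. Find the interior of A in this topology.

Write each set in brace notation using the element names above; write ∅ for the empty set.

interior: largest open inside A is ∅ (from ∅)

∅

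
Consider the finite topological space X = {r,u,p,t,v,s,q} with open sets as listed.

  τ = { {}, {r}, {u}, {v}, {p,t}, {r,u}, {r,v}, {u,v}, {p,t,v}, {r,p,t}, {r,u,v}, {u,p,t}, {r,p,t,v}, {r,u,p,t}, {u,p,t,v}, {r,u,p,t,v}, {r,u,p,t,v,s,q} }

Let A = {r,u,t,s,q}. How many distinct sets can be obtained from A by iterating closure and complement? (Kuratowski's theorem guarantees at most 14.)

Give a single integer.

10

X∖A={p,v}, int(X∖A)={v}, hence cl(A)={r,u,p,t,s,q}
Orbit (k=closure, c=complement):
  1. A     = {r,u,t,s,q}
  2. kA    = {r,u,p,t,s,q}
  3. cA    = {p,v}
  4. ckA   = {v}
  5. kcA   = {p,t,v,s,q}
  6. kckA  = {v,s,q}
  7. ckcA  = {r,u}
  8. ckckA = {r,u,p,t}
  9. kckcA = {r,u,s,q}
  10. ckckcA = {p,t,v}
(closed under both — stop)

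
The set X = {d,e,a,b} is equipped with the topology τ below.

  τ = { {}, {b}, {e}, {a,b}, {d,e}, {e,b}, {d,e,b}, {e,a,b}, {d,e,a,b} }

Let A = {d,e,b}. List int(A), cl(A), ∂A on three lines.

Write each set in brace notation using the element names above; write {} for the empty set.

int(A) = {d,e,b}
cl(A)  = {d,e,a,b}
∂A     = {a}

open subsets of A: {}, {e}, {b}, {d,e}, {e,b}, {d,e,b}; so int(A) = {d,e,b}
closure: X∖int(X∖A) = X∖{} = {d,e,a,b}
∂A = {d,e,a,b} minus {d,e,b} = {a}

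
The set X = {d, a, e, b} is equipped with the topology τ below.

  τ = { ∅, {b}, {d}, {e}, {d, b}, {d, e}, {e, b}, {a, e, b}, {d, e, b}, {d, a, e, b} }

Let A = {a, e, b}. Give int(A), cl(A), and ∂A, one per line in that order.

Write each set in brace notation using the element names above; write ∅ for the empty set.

opens ⊆ A: ∅, {e}, {b}, {e, b}, {a, e, b}; union → int = {a, e, b}
complement {d}; its interior {d}; cl(A) = X∖{d} = {a, e, b}
boundary = {a, e, b} ∖ {a, e, b} = ∅

int(A) = {a, e, b}
cl(A)  = {a, e, b}
∂A     = ∅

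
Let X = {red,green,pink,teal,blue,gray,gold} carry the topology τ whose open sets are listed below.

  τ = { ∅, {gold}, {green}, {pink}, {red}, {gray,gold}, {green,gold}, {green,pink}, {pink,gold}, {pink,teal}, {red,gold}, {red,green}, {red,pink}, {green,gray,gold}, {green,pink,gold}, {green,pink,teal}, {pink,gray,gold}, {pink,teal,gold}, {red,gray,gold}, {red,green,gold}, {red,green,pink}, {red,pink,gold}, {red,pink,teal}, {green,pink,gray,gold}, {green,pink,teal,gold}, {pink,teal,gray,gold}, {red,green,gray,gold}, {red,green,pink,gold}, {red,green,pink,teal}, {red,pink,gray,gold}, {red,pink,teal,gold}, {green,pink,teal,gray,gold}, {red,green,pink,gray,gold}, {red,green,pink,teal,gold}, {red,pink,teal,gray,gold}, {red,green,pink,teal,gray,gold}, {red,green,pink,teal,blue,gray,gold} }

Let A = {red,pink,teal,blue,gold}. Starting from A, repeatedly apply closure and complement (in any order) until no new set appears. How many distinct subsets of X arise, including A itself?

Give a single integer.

8

closure: X∖int(X∖A) = X∖{green} = {red,pink,teal,blue,gray,gold}
Let k=closure and c=complement:
  1. A     = {red,pink,teal,blue,gold}
  2. kA    = {red,pink,teal,blue,gray,gold}
  3. cA    = {green,gray}
  4. ckA   = {green}
  5. kcA   = {green,blue,gray}
  6. kckA  = {green,blue}
  7. ckcA  = {red,pink,teal,gold}
  8. ckckA = {red,pink,teal,gray,gold}
— saturated at 8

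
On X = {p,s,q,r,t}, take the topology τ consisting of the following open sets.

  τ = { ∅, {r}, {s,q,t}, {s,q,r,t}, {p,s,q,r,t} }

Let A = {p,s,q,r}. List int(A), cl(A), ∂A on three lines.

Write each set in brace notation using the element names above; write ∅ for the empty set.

opens ⊆ A: ∅, {r}; union → int = {r}
complement {t}; its interior ∅; cl(A) = X∖∅ = {p,s,q,r,t}
boundary = {p,s,q,r,t} ∖ {r} = {p,s,q,t}

int(A) = {r}
cl(A)  = {p,s,q,r,t}
∂A     = {p,s,q,t}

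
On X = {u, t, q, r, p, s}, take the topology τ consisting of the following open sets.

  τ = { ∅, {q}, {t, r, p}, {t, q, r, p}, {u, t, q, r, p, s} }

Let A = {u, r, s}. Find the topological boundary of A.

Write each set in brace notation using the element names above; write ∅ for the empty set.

interior: largest open inside A is ∅ (from ∅)
cl via duality: int({t, q, p}) = {q}, so X∖{q} = {u, t, r, p, s}
cl∖int = {u, t, r, p, s}

{u, t, r, p, s}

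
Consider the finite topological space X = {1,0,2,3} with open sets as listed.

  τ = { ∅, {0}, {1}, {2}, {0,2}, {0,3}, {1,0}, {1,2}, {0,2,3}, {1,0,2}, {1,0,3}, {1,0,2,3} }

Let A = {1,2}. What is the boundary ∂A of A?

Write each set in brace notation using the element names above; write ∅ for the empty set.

open subsets of A: ∅, {2}, {1}, {1,2}; so int(A) = {1,2}
closure: X∖int(X∖A) = X∖{0,3} = {1,2}
∂A = {1,2} minus {1,2} = ∅

∅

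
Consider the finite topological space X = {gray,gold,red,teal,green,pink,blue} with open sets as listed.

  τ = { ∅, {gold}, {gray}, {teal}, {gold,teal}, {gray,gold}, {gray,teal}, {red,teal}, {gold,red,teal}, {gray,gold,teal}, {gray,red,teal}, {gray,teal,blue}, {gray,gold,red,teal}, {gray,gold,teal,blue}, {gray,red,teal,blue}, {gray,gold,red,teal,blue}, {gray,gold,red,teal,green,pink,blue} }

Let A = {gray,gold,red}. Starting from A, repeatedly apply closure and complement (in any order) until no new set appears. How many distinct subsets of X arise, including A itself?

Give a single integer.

closure: X∖int(X∖A) = X∖{teal} = {gray,gold,red,green,pink,blue}
Let k=closure and c=complement:
  1. A     = {gray,gold,red}
  2. kA    = {gray,gold,red,green,pink,blue}
  3. cA    = {teal,green,pink,blue}
  4. ckA   = {teal}
  5. kcA   = {red,teal,green,pink,blue}
  6. ckcA  = {gray,gold}
  7. kckcA = {gray,gold,green,pink,blue}
  8. ckckcA = {red,teal}
— saturated at 8

8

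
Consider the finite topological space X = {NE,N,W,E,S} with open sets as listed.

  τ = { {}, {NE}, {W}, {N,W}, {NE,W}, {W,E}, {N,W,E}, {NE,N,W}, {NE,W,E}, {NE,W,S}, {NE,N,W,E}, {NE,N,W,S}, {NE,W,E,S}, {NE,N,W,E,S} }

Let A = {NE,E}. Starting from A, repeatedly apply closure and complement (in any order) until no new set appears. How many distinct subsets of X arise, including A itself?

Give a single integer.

cl via duality: int({N,W,S}) = {N,W}, so X∖{N,W} = {NE,E,S}
Write k for closure, c for complement:
  1. A     = {NE,E}
  2. kA    = {NE,E,S}
  3. cA    = {N,W,S}
  4. ckA   = {N,W}
  5. kcA   = {N,W,E,S}
  6. ckcA  = {NE}
  7. kckcA = {NE,S}
  8. ckckcA = {N,W,E}
applying k or c yields no new set

8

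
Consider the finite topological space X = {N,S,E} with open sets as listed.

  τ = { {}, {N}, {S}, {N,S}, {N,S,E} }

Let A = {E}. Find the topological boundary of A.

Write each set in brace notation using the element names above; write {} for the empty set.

interior: largest open inside A is {} (from {})
cl via duality: int({N,S}) = {N,S}, so X∖{N,S} = {E}
cl∖int = {E}

{E}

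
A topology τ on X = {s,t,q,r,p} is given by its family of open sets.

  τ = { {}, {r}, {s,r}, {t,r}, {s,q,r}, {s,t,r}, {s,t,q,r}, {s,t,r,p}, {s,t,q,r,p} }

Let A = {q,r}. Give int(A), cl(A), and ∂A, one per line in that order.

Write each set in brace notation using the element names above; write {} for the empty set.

opens ⊆ A: {}, {r}; union → int = {r}
complement {s,t,p}; its interior {}; cl(A) = X∖{} = {s,t,q,r,p}
boundary = {s,t,q,r,p} ∖ {r} = {s,t,q,p}

int(A) = {r}
cl(A)  = {s,t,q,r,p}
∂A     = {s,t,q,p}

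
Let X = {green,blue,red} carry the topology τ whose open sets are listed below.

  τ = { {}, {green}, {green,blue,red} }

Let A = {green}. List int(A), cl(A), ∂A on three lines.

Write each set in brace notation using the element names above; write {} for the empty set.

int(A) = {green}
cl(A)  = {green,blue,red}
∂A     = {blue,red}

U open, U⊆A: {}, {green}. int(A) = ⋃ = {green}
X∖A={blue,red}, int(X∖A)={}, hence cl(A)={green,blue,red}
∂A: remove int from cl → {blue,red}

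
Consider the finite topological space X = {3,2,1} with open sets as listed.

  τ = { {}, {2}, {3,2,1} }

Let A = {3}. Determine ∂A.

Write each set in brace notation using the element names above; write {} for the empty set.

{3,1}

open subsets of A: {}; so int(A) = {}
closure: X∖int(X∖A) = X∖{2} = {3,1}
∂A = {3,1} minus {} = {3,1}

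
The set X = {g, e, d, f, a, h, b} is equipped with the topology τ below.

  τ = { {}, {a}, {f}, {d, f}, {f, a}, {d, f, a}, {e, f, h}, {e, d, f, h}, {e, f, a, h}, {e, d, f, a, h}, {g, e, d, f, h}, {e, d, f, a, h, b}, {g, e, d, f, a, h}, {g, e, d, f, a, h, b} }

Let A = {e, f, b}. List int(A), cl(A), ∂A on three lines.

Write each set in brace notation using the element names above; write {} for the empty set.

int(A) = {f}
cl(A)  = {g, e, d, f, h, b}
∂A     = {g, e, d, h, b}

opens ⊆ A: {}, {f}; union → int = {f}
complement {g, d, a, h}; its interior {a}; cl(A) = X∖{a} = {g, e, d, f, h, b}
boundary = {g, e, d, f, h, b} ∖ {f} = {g, e, d, h, b}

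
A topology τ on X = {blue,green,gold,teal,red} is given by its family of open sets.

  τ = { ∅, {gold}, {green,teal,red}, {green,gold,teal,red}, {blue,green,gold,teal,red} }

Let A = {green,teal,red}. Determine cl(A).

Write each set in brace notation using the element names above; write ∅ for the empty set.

{blue,green,teal,red}

X∖A={blue,gold}, int(X∖A)={gold}, hence cl(A)={blue,green,teal,red}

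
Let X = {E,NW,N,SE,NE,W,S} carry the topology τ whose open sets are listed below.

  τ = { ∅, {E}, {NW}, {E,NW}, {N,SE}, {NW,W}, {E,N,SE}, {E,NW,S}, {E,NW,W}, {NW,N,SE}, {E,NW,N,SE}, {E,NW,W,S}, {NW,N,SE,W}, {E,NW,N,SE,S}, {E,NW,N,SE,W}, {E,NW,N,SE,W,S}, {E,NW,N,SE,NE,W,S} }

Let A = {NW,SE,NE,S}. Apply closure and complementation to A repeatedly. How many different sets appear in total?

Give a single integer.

cl via duality: int({E,N,W}) = {E}, so X∖{E} = {NW,N,SE,NE,W,S}
Write k for closure, c for complement:
  1. A     = {NW,SE,NE,S}
  2. kA    = {NW,N,SE,NE,W,S}
  3. cA    = {E,N,W}
  4. ckA   = {E}
  5. kcA   = {E,N,SE,NE,W,S}
  6. kckA  = {E,NE,S}
  7. ckcA  = {NW}
  8. ckckA = {NW,N,SE,W}
  9. kckcA = {NW,NE,W,S}
  10. ckckcA = {E,N,SE}
  11. kckckcA = {E,N,SE,NE,S}
  12. ckckckcA = {NW,W}
applying k or c yields no new set

12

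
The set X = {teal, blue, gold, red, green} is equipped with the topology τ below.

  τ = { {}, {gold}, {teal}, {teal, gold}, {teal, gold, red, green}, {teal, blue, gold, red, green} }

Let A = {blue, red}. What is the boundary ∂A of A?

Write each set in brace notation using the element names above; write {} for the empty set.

U open, U⊆A: {}. int(A) = ⋃ = {}
X∖A={teal, gold, green}, int(X∖A)={teal, gold}, hence cl(A)={blue, red, green}
∂A: remove int from cl → {blue, red, green}

{blue, red, green}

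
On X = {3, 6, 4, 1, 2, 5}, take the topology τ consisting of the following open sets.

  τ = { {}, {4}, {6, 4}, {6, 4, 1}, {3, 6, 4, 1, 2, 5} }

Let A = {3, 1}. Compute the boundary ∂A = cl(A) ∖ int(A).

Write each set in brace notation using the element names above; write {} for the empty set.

{3, 1, 2, 5}

U open, U⊆A: {}. int(A) = ⋃ = {}
X∖A={6, 4, 2, 5}, int(X∖A)={6, 4}, hence cl(A)={3, 1, 2, 5}
∂A: remove int from cl → {3, 1, 2, 5}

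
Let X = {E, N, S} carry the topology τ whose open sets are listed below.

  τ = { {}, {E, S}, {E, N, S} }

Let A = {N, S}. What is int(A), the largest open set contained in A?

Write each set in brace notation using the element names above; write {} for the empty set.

open subsets of A: {}; so int(A) = {}

{}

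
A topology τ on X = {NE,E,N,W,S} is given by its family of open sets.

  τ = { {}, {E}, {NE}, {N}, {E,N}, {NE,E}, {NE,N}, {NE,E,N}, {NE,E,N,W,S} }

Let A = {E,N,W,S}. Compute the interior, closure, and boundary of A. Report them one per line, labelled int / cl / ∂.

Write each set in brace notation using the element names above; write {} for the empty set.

open subsets of A: {}, {N}, {E}, {E,N}; so int(A) = {E,N}
closure: X∖int(X∖A) = X∖{NE} = {E,N,W,S}
∂A = {E,N,W,S} minus {E,N} = {W,S}

int(A) = {E,N}
cl(A)  = {E,N,W,S}
∂A     = {W,S}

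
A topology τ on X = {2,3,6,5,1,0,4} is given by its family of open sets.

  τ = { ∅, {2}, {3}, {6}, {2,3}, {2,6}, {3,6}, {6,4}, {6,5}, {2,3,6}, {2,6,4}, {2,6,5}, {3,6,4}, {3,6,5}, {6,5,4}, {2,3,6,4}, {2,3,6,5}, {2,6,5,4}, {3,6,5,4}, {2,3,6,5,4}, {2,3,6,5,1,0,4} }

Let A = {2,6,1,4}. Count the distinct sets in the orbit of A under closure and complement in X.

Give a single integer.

8

cl via duality: int({3,5,0}) = {3}, so X∖{3} = {2,6,5,1,0,4}
Write k for closure, c for complement:
  1. A     = {2,6,1,4}
  2. kA    = {2,6,5,1,0,4}
  3. cA    = {3,5,0}
  4. ckA   = {3}
  5. kcA   = {3,5,1,0}
  6. kckA  = {3,1,0}
  7. ckcA  = {2,6,4}
  8. ckckA = {2,6,5,4}
applying k or c yields no new set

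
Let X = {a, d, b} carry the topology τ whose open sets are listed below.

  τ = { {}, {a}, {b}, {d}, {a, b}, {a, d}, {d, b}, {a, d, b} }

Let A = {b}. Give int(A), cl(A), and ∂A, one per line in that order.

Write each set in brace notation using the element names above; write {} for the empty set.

int(A) = {b}
cl(A)  = {b}
∂A     = {}

U open, U⊆A: {}, {b}. int(A) = ⋃ = {b}
X∖A={a, d}, int(X∖A)={a, d}, hence cl(A)={b}
∂A: remove int from cl → {}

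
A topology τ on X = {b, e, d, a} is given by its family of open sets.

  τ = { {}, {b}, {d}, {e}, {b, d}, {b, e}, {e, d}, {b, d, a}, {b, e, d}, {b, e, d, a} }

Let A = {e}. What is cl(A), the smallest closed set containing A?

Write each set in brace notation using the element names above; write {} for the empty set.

{e}

closure: X∖int(X∖A) = X∖{b, d, a} = {e}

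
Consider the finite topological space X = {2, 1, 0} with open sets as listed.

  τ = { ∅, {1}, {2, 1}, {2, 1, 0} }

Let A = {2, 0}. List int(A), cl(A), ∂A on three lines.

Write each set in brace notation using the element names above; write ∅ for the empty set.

open subsets of A: ∅; so int(A) = ∅
closure: X∖int(X∖A) = X∖{1} = {2, 0}
∂A = {2, 0} minus ∅ = {2, 0}

int(A) = ∅
cl(A)  = {2, 0}
∂A     = {2, 0}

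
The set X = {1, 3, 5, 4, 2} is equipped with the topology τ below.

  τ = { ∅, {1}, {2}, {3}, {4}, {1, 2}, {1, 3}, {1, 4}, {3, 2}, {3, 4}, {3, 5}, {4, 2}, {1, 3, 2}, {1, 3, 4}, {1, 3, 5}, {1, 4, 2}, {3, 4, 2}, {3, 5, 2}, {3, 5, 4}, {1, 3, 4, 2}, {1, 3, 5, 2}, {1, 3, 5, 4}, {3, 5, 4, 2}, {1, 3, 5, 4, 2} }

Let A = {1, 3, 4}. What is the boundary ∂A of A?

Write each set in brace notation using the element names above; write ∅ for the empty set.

interior: largest open inside A is {1, 3, 4} (from ∅, {1}, {4}, {3}, {3, 4}, {1, 3}, {1, 4}, {1, 3, 4})
cl via duality: int({5, 2}) = {2}, so X∖{2} = {1, 3, 5, 4}
cl∖int = {5}

{5}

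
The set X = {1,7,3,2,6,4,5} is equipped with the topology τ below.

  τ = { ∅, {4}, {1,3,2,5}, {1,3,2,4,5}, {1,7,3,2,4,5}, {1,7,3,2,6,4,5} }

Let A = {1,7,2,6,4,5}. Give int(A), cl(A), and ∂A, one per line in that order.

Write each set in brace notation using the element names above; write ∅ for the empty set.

int(A) = {4}
cl(A)  = {1,7,3,2,6,4,5}
∂A     = {1,7,3,2,6,5}

interior: largest open inside A is {4} (from ∅, {4})
cl via duality: int({3}) = ∅, so X∖∅ = {1,7,3,2,6,4,5}
cl∖int = {1,7,3,2,6,5}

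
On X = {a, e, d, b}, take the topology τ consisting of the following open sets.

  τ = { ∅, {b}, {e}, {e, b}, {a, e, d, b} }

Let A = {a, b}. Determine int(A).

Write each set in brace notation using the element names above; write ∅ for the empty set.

U open, U⊆A: ∅, {b}. int(A) = ⋃ = {b}

{b}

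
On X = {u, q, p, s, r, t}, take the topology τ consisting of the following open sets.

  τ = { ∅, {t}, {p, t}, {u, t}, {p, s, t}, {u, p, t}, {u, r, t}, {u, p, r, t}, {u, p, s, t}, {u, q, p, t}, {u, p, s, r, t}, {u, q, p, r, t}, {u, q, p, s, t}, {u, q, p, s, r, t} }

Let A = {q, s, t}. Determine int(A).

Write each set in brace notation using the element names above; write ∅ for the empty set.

{t}

opens ⊆ A: ∅, {t}; union → int = {t}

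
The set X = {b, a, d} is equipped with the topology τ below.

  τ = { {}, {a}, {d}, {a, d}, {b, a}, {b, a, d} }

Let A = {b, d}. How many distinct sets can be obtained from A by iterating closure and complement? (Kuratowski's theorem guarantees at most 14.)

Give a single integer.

4

complement {a}; its interior {a}; cl(A) = X∖{a} = {b, d}
With k = closure, c = complement:
  1. A     = {b, d}
  2. cA    = {a}
  3. kcA   = {b, a}
  4. ckcA  = {d}
k, c of each give nothing new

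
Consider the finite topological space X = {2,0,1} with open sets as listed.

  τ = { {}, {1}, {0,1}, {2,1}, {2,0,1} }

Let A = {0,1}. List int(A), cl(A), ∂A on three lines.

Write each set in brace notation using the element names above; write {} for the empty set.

int(A) = {0,1}
cl(A)  = {2,0,1}
∂A     = {2}

opens ⊆ A: {}, {1}, {0,1}; union → int = {0,1}
complement {2}; its interior {}; cl(A) = X∖{} = {2,0,1}
boundary = {2,0,1} ∖ {0,1} = {2}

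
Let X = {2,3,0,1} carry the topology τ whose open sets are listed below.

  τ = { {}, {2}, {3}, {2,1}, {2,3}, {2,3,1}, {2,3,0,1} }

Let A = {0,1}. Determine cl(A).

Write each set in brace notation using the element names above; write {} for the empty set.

X∖A={2,3}, int(X∖A)={2,3}, hence cl(A)={0,1}

{0,1}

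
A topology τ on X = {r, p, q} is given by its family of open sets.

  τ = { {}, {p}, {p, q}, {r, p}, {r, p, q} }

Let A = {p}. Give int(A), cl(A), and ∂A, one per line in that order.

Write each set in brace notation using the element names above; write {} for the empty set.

int(A) = {p}
cl(A)  = {r, p, q}
∂A     = {r, q}

opens ⊆ A: {}, {p}; union → int = {p}
complement {r, q}; its interior {}; cl(A) = X∖{} = {r, p, q}
boundary = {r, p, q} ∖ {p} = {r, q}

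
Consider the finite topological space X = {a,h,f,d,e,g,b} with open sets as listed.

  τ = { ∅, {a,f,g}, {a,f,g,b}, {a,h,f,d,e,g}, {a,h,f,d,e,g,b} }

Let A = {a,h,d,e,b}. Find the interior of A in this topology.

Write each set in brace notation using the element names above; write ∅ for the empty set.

∅

U open, U⊆A: ∅. int(A) = ⋃ = ∅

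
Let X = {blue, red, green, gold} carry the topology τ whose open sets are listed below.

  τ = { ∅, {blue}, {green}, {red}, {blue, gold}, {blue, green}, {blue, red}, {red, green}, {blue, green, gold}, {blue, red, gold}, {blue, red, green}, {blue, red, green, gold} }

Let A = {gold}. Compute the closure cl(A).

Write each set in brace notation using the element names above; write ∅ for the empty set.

{gold}

complement {blue, red, green}; its interior {blue, red, green}; cl(A) = X∖{blue, red, green} = {gold}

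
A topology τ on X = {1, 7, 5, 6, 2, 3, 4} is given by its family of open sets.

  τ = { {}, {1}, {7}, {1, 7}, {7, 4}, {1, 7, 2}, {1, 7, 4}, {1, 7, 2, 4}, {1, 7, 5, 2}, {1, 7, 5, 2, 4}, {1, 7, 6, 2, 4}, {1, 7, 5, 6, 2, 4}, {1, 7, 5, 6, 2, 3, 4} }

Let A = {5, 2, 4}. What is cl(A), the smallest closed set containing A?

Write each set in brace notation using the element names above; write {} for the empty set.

closure: X∖int(X∖A) = X∖{1, 7} = {5, 6, 2, 3, 4}

{5, 6, 2, 3, 4}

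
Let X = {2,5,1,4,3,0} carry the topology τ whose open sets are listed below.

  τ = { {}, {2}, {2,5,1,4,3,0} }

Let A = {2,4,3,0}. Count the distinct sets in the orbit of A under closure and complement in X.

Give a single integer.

6

X∖A={5,1}, int(X∖A)={}, hence cl(A)={2,5,1,4,3,0}
Orbit (k=closure, c=complement):
  1. A     = {2,4,3,0}
  2. kA    = {2,5,1,4,3,0}
  3. cA    = {5,1}
  4. ckA   = {}
  5. kcA   = {5,1,4,3,0}
  6. ckcA  = {2}
(closed under both — stop)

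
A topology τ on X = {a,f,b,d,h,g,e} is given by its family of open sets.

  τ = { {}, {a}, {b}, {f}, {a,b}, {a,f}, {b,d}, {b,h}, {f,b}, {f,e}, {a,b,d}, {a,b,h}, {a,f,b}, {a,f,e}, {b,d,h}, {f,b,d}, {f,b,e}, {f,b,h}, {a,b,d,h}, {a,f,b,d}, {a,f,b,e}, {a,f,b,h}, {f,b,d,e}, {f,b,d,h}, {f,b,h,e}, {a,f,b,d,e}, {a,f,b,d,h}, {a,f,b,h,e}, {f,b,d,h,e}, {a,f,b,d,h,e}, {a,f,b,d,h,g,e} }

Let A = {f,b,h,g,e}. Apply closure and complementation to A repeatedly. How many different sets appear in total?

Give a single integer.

cl via duality: int({a,d}) = {a}, so X∖{a} = {f,b,d,h,g,e}
Write k for closure, c for complement:
  1. A     = {f,b,h,g,e}
  2. kA    = {f,b,d,h,g,e}
  3. cA    = {a,d}
  4. ckA   = {a}
  5. kcA   = {a,d,g}
  6. kckA  = {a,g}
  7. ckcA  = {f,b,h,e}
  8. ckckA = {f,b,d,h,e}
applying k or c yields no new set

8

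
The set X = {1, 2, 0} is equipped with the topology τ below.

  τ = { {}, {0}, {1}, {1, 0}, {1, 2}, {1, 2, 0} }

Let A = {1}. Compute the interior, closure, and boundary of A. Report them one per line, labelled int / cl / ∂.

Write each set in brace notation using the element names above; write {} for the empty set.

int(A) = {1}
cl(A)  = {1, 2}
∂A     = {2}

open subsets of A: {}, {1}; so int(A) = {1}
closure: X∖int(X∖A) = X∖{0} = {1, 2}
∂A = {1, 2} minus {1} = {2}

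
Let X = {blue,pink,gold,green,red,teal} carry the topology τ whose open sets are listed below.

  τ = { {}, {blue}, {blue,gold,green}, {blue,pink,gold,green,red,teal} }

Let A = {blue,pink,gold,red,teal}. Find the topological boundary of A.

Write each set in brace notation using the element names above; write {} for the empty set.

{pink,gold,green,red,teal}

opens ⊆ A: {}, {blue}; union → int = {blue}
complement {green}; its interior {}; cl(A) = X∖{} = {blue,pink,gold,green,red,teal}
boundary = {blue,pink,gold,green,red,teal} ∖ {blue} = {pink,gold,green,red,teal}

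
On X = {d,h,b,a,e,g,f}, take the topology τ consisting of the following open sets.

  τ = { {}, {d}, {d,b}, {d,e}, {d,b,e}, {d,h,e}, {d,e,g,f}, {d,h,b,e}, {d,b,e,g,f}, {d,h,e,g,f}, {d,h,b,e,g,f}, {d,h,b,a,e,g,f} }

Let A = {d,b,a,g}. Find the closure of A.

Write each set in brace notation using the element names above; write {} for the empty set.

complement {h,e,f}; its interior {}; cl(A) = X∖{} = {d,h,b,a,e,g,f}

{d,h,b,a,e,g,f}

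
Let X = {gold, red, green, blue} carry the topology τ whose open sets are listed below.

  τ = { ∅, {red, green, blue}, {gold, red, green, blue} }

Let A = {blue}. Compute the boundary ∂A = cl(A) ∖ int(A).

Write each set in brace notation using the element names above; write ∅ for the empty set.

{gold, red, green, blue}

U open, U⊆A: ∅. int(A) = ⋃ = ∅
X∖A={gold, red, green}, int(X∖A)=∅, hence cl(A)={gold, red, green, blue}
∂A: remove int from cl → {gold, red, green, blue}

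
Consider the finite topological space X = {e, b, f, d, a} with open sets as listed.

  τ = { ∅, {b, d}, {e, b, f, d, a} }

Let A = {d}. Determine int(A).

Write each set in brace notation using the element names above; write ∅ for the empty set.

U open, U⊆A: ∅. int(A) = ⋃ = ∅

∅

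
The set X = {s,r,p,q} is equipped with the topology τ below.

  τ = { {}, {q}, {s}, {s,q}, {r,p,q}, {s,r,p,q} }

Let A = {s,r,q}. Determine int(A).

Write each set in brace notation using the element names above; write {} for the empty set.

{s,q}

interior: largest open inside A is {s,q} (from {}, {q}, {s}, {s,q})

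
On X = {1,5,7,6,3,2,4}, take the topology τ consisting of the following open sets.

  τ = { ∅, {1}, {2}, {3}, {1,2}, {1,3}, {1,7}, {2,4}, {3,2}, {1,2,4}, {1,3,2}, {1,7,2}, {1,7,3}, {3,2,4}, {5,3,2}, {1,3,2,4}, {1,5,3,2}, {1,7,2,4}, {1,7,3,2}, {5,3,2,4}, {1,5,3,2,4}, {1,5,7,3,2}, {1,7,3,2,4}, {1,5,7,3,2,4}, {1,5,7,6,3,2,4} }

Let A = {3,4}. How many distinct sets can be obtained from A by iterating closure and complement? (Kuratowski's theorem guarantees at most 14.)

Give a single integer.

closure: X∖int(X∖A) = X∖{1,7,2} = {5,6,3,4}
Let k=closure and c=complement:
  1. A     = {3,4}
  2. kA    = {5,6,3,4}
  3. cA    = {1,5,7,6,2}
  4. ckA   = {1,7,2}
  5. kcA   = {1,5,7,6,2,4}
  6. ckcA  = {3}
  7. kckcA = {5,6,3}
  8. ckckcA = {1,7,2,4}
— saturated at 8

8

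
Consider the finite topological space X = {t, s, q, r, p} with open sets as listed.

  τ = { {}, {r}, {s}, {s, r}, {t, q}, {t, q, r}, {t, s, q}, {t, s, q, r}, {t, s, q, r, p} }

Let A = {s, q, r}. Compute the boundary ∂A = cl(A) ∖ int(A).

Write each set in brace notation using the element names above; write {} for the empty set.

{t, q, p}

U open, U⊆A: {}, {r}, {s}, {s, r}. int(A) = ⋃ = {s, r}
X∖A={t, p}, int(X∖A)={}, hence cl(A)={t, s, q, r, p}
∂A: remove int from cl → {t, q, p}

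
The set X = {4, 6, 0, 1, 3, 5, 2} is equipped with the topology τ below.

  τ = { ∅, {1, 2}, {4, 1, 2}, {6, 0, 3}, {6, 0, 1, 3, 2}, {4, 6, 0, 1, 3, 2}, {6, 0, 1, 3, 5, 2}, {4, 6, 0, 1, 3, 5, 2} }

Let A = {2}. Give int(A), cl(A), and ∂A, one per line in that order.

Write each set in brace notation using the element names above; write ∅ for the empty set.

interior: largest open inside A is ∅ (from ∅)
cl via duality: int({4, 6, 0, 1, 3, 5}) = {6, 0, 3}, so X∖{6, 0, 3} = {4, 1, 5, 2}
cl∖int = {4, 1, 5, 2}

int(A) = ∅
cl(A)  = {4, 1, 5, 2}
∂A     = {4, 1, 5, 2}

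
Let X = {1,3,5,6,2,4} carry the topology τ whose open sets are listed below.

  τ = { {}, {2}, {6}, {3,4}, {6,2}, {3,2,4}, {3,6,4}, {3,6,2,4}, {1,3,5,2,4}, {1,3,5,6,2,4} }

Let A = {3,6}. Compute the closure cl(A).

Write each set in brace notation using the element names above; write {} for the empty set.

X∖A={1,5,2,4}, int(X∖A)={2}, hence cl(A)={1,3,5,6,4}

{1,3,5,6,4}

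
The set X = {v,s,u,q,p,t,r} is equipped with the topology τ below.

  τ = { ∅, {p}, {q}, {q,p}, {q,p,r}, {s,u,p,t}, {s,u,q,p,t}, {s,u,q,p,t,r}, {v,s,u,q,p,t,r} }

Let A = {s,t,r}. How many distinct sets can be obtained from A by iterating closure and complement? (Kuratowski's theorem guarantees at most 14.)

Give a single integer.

6

closure: X∖int(X∖A) = X∖{q,p} = {v,s,u,t,r}
Let k=closure and c=complement:
  1. A     = {s,t,r}
  2. kA    = {v,s,u,t,r}
  3. cA    = {v,u,q,p}
  4. ckA   = {q,p}
  5. kcA   = {v,s,u,q,p,t,r}
  6. ckcA  = ∅
— saturated at 6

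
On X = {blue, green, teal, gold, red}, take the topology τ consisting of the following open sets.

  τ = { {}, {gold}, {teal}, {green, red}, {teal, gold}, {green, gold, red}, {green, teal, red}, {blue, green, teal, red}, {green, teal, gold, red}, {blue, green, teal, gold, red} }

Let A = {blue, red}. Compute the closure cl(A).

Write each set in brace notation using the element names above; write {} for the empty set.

{blue, green, red}

X∖A={green, teal, gold}, int(X∖A)={teal, gold}, hence cl(A)={blue, green, red}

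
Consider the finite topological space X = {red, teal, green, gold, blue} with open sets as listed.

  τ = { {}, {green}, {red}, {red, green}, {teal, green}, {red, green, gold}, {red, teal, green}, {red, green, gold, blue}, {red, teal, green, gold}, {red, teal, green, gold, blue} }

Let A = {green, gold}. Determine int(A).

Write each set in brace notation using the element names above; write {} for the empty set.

{green}

open subsets of A: {}, {green}; so int(A) = {green}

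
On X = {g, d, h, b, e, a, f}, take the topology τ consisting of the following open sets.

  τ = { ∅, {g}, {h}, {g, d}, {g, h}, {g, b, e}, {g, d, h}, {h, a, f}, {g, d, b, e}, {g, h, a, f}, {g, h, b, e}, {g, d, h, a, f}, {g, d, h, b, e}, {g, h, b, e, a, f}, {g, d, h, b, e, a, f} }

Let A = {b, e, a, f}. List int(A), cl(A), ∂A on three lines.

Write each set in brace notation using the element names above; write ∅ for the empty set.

int(A) = ∅
cl(A)  = {b, e, a, f}
∂A     = {b, e, a, f}

open subsets of A: ∅; so int(A) = ∅
closure: X∖int(X∖A) = X∖{g, d, h} = {b, e, a, f}
∂A = {b, e, a, f} minus ∅ = {b, e, a, f}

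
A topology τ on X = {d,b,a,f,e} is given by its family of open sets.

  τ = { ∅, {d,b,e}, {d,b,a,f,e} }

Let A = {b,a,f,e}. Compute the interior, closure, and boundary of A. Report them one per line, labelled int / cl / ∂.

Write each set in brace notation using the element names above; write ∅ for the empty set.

interior: largest open inside A is ∅ (from ∅)
cl via duality: int({d}) = ∅, so X∖∅ = {d,b,a,f,e}
cl∖int = {d,b,a,f,e}

int(A) = ∅
cl(A)  = {d,b,a,f,e}
∂A     = {d,b,a,f,e}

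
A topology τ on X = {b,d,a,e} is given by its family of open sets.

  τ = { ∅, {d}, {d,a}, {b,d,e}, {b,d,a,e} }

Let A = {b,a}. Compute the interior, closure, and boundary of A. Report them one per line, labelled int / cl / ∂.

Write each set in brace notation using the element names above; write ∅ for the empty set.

int(A) = ∅
cl(A)  = {b,a,e}
∂A     = {b,a,e}

U open, U⊆A: ∅. int(A) = ⋃ = ∅
X∖A={d,e}, int(X∖A)={d}, hence cl(A)={b,a,e}
∂A: remove int from cl → {b,a,e}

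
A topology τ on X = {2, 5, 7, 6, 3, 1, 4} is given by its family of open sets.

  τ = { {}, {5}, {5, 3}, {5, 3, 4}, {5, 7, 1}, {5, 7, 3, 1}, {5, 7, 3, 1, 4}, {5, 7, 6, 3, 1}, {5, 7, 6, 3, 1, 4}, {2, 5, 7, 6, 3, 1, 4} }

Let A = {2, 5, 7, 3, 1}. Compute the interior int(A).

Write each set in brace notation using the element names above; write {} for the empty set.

U open, U⊆A: {}, {5}, {5, 3}, {5, 7, 1}, {5, 7, 3, 1}. int(A) = ⋃ = {5, 7, 3, 1}

{5, 7, 3, 1}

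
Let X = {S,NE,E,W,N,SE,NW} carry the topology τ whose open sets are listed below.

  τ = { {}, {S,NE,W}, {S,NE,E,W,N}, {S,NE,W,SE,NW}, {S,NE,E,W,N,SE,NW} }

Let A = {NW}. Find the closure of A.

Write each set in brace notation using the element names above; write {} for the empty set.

cl via duality: int({S,NE,E,W,N,SE}) = {S,NE,E,W,N}, so X∖{S,NE,E,W,N} = {SE,NW}

{SE,NW}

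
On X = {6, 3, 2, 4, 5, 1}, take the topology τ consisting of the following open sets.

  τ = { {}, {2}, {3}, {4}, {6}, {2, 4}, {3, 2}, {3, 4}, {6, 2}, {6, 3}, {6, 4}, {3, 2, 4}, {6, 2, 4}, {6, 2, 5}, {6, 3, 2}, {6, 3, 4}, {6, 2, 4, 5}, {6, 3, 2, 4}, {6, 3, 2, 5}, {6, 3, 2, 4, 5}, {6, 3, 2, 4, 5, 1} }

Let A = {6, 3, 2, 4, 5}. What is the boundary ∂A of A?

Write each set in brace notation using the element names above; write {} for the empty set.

{1}

U open, U⊆A: {}, {6}, {4}, {2}, {3}, {3, 4}, {6, 2}, {3, 2}, {2, 4}, {6, 3}, {6, 4}, {6, 3, 4}, {6, 3, 2}, {6, 2, 5}, {3, 2, 4}, {6, 2, 4}, {6, 3, 2, 5}, {6, 3, 2, 4}, {6, 2, 4, 5}, {6, 3, 2, 4, 5}. int(A) = ⋃ = {6, 3, 2, 4, 5}
X∖A={1}, int(X∖A)={}, hence cl(A)={6, 3, 2, 4, 5, 1}
∂A: remove int from cl → {1}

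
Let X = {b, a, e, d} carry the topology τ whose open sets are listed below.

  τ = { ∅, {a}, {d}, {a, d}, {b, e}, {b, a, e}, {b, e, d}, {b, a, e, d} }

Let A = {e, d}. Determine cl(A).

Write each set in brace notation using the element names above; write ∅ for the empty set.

cl via duality: int({b, a}) = {a}, so X∖{a} = {b, e, d}

{b, e, d}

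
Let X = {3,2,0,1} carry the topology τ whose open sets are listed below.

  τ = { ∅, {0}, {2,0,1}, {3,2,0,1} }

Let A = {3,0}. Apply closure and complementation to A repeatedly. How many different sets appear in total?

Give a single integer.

X∖A={2,1}, int(X∖A)=∅, hence cl(A)={3,2,0,1}
Orbit (k=closure, c=complement):
  1. A     = {3,0}
  2. kA    = {3,2,0,1}
  3. cA    = {2,1}
  4. ckA   = ∅
  5. kcA   = {3,2,1}
  6. ckcA  = {0}
(closed under both — stop)

6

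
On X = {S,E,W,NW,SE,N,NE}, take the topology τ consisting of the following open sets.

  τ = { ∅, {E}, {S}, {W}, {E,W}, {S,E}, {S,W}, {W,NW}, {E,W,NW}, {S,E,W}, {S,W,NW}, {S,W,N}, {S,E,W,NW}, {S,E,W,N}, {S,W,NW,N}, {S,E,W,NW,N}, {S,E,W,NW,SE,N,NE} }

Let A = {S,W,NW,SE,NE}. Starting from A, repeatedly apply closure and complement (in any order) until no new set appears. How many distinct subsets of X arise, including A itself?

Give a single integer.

X∖A={E,N}, int(X∖A)={E}, hence cl(A)={S,W,NW,SE,N,NE}
Orbit (k=closure, c=complement):
  1. A     = {S,W,NW,SE,NE}
  2. kA    = {S,W,NW,SE,N,NE}
  3. cA    = {E,N}
  4. ckA   = {E}
  5. kcA   = {E,SE,N,NE}
  6. kckA  = {E,SE,NE}
  7. ckcA  = {S,W,NW}
  8. ckckA = {S,W,NW,N}
(closed under both — stop)

8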